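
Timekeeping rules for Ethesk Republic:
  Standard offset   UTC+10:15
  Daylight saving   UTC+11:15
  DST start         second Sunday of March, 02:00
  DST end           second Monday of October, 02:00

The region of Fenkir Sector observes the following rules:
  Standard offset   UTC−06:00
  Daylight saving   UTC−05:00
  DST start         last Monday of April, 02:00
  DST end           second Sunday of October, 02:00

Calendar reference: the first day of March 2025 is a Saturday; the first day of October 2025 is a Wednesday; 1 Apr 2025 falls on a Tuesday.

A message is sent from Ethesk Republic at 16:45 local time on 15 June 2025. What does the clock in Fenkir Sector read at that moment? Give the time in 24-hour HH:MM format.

1 March 2025 is a Saturday, so the first Sunday is March 2 and the second is March 9.
1 October 2025 is a Wednesday, so the first Monday is October 6 and the second is October 13.
15 June 2025 lies within the daylight-saving period (9 March – 13 October), so Ethesk Republic is on daylight time, UTC+11:15.
16:45 Ethesk Republic − 11h15m = 05:30 UTC.
1 April 2025 is a Tuesday, so Mondays fall on 7, 14, 21, 28; the last is April 28.
1 October 2025 is a Wednesday, so the first Sunday is October 5 and the second is October 12.
At the standard offset (UTC−06:00), 05:30 UTC − 6h = 23:30 Fenkir Sector standard time (rolling into the previous day, 14 June 2025).
The standard-time date in Fenkir Sector, 14 June 2025, lies within the daylight-saving period (28 April – 12 October), so Fenkir Sector is on daylight time, UTC−05:00.
05:30 UTC − 5h = 00:30 Fenkir Sector.

00:30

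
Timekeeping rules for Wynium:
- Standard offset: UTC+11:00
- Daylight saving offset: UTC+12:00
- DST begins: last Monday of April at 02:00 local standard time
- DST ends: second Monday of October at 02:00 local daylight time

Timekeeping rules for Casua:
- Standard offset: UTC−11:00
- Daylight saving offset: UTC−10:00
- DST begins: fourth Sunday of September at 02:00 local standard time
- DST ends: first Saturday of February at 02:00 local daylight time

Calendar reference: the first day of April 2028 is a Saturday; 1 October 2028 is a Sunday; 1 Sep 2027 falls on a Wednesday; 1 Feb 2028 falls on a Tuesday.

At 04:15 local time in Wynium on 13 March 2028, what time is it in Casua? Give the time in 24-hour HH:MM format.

06:15

1 April 2028 is a Saturday, so Mondays fall on 3, 10, 17, 24; the last is April 24.
1 October 2028 is a Sunday, so the first Monday is October 2 and the second is October 9.
13 March 2028 is outside the daylight-saving period (24 April – 9 October), so Wynium is on standard time, UTC+11:00.
04:15 Wynium − 11h = 17:15 UTC (rolling into the previous day, 12 March 2028).
1 September 2027 is a Wednesday, so the first Sunday is September 5 and the fourth is September 26.
1 February 2028 is a Tuesday, so the first Saturday is February 5.
At the standard offset (UTC−11:00), 17:15 UTC − 11h = 06:15 Casua standard time.
The standard-time date in Casua, 12 March 2028, is outside the daylight-saving period (26 September 2027 – 5 February 2028), so Casua is on standard time, UTC−11:00.
17:15 UTC − 11h = 06:15 Casua.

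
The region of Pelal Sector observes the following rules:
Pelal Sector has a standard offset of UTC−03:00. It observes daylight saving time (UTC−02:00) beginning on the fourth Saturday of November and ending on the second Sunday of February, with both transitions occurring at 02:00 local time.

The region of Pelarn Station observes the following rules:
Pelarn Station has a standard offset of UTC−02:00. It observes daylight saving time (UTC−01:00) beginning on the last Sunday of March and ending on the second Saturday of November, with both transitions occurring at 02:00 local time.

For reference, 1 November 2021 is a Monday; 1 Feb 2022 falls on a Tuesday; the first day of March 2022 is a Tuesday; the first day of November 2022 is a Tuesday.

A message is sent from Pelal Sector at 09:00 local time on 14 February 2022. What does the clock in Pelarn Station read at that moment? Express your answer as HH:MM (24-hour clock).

1 November 2021 is a Monday, so the first Saturday is November 6 and the fourth is November 27.
1 February 2022 is a Tuesday, so the first Sunday is February 6 and the second is February 13.
14 February 2022 does not fall between 27 November 2021 and 13 February 2022, so daylight saving is not in effect and Pelal Sector is at UTC−03:00.
09:00 Pelal Sector + 3h = 12:00 UTC.
1 March 2022 is a Tuesday, so Sundays fall on 6, 13, 20, 27; the last is March 27.
1 November 2022 is a Tuesday, so the first Saturday is November 5 and the second is November 12.
At the standard offset (UTC−02:00), 12:00 UTC − 2h = 10:00 Pelarn Station standard time.
The standard-time date in Pelarn Station, 14 February 2022, is outside the daylight-saving period (27 March – 12 November), so Pelarn Station is on standard time, UTC−02:00.
12:00 UTC − 2h = 10:00 Pelarn Station.

10:00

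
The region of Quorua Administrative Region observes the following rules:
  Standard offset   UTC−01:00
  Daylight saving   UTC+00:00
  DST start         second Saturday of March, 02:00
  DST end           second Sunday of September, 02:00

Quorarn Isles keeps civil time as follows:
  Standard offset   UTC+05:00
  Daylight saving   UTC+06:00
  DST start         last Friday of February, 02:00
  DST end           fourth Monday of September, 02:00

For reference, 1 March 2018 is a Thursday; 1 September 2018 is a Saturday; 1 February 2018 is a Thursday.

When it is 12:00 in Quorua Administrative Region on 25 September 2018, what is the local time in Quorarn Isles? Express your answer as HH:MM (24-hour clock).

18:00

1 March 2018 is a Thursday, so the first Saturday is March 3 and the second is March 10.
1 September 2018 is a Saturday, so the first Sunday is September 2 and the second is September 9.
25 September 2018 does not fall between 10 March and 9 September, so daylight saving is not in effect and Quorua Administrative Region is at UTC−01:00.
12:00 Quorua Administrative Region + 1h = 13:00 UTC.
1 February 2018 is a Thursday, so Fridays fall on 2, 9, 16, 23; the last is February 23.
1 September 2018 is a Saturday, so the first Monday is September 3 and the fourth is September 24.
At the standard offset (UTC+05:00), 13:00 UTC + 5h = 18:00 Quorarn Isles standard time.
The standard-time date in Quorarn Isles, 25 September 2018, does not fall between 23 February and 24 September, so daylight saving is not in effect and Quorarn Isles is at UTC+05:00.
13:00 UTC + 5h = 18:00 Quorarn Isles.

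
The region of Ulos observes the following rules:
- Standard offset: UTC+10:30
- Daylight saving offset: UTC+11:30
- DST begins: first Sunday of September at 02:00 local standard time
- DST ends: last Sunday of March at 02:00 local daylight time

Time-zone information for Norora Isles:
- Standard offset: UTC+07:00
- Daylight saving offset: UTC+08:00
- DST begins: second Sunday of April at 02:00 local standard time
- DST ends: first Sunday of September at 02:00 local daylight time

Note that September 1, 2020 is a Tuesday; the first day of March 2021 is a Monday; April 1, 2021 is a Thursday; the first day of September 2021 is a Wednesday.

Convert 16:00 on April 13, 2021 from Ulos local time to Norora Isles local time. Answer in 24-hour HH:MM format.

13:30

1 September 2020 is a Tuesday, so the first Sunday is September 6.
1 March 2021 is a Monday, so Sundays fall on 7, 14, 21, 28; the last is March 28.
April 13, 2021 does not fall between 6 September 2020 and 28 March 2021, so daylight saving is not in effect and Ulos is at UTC+10:30.
16:00 Ulos − 10h30m = 05:30 UTC.
1 April 2021 is a Thursday, so the first Sunday is April 4 and the second is April 11.
1 September 2021 is a Wednesday, so the first Sunday is September 5.
At the standard offset (UTC+07:00), 05:30 UTC + 7h = 12:30 Norora Isles standard time.
The standard-time date in Norora Isles, April 13, 2021, falls between 11 April and 5 September, so daylight saving is in effect and Norora Isles is at UTC+08:00.
05:30 UTC + 8h = 13:30 Norora Isles.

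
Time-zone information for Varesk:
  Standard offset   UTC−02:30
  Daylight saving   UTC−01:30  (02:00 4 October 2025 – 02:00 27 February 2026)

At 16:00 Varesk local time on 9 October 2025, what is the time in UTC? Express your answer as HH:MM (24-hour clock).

17:30

9 October 2025 lies within the daylight-saving period (4 October 2025 – 27 February 2026), so Varesk is on daylight time, UTC−01:30.
16:00 local + 1h30m = 17:30 UTC.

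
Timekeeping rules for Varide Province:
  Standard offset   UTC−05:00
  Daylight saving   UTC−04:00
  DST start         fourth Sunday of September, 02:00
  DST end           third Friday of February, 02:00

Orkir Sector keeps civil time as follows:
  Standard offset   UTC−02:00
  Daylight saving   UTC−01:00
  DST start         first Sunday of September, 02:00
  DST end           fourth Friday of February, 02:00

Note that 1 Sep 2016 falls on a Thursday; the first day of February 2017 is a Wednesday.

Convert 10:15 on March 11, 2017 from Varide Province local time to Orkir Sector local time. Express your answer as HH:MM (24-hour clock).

1 September 2016 is a Thursday, so the first Sunday is September 4 and the fourth is September 25.
1 February 2017 is a Wednesday, so the first Friday is February 3 and the third is February 17.
March 11, 2017 is outside the daylight-saving period (25 September 2016 – 17 February 2017), so Varide Province is on standard time, UTC−05:00.
10:15 Varide Province + 5h = 15:15 UTC.
1 September 2016 is a Thursday, so the first Sunday is September 4.
1 February 2017 is a Wednesday, so the first Friday is February 3 and the fourth is February 24.
At the standard offset (UTC−02:00), 15:15 UTC − 2h = 13:15 Orkir Sector standard time.
The standard-time date in Orkir Sector, March 11, 2017, is outside the daylight-saving period (4 September 2016 – 24 February 2017), so Orkir Sector is on standard time, UTC−02:00.
15:15 UTC − 2h = 13:15 Orkir Sector.

13:15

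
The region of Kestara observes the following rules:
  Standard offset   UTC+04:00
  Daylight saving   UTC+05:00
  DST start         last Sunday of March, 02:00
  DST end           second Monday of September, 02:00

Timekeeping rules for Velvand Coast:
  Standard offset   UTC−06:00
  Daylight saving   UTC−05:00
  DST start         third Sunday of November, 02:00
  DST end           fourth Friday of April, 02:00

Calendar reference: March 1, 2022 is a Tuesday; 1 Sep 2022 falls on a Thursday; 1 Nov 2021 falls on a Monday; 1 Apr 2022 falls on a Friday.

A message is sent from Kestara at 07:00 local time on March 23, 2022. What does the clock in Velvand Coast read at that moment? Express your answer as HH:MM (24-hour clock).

1 March 2022 is a Tuesday, so Sundays fall on 6, 13, 20, 27; the last is March 27.
1 September 2022 is a Thursday, so the first Monday is September 5 and the second is September 12.
Daylight saving runs 27 March – 12 September; March 23, 2022 is outside that window, so Kestara is on standard time at UTC+04:00.
07:00 Kestara − 4h = 03:00 UTC.
1 November 2021 is a Monday, so the first Sunday is November 7 and the third is November 21.
1 April 2022 is a Friday, so the first Friday is April 1 and the fourth is April 22.
At the standard offset (UTC−06:00), 03:00 UTC − 6h = 21:00 Velvand Coast standard time (rolling into the previous day, 22 March 2022).
The standard-time date in Velvand Coast, March 22, 2022, lies within the daylight-saving period (21 November 2021 – 22 April 2022), so Velvand Coast is on daylight time, UTC−05:00.
03:00 UTC − 5h = 22:00 Velvand Coast (rolling into the previous day, 22 March 2022).

22:00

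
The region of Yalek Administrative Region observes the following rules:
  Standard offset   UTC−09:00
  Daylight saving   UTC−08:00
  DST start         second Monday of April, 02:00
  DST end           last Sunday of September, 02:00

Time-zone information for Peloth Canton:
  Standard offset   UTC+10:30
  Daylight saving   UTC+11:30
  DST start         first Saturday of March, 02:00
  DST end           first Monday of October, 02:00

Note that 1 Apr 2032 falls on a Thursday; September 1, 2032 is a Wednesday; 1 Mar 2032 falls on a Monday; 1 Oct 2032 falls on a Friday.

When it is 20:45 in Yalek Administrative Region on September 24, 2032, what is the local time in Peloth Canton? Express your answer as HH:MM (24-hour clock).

1 April 2032 is a Thursday, so the first Monday is April 5 and the second is April 12.
1 September 2032 is a Wednesday, so Sundays fall on 5, 12, 19, 26; the last is September 26.
September 24, 2032 lies within the daylight-saving period (12 April – 26 September), so Yalek Administrative Region is on daylight time, UTC−08:00.
20:45 Yalek Administrative Region + 8h = 04:45 UTC (rolling into the next day, 25 September 2032).
1 March 2032 is a Monday, so the first Saturday is March 6.
1 October 2032 is a Friday, so the first Monday is October 4.
At the standard offset (UTC+10:30), 04:45 UTC + 10h30m = 15:15 Peloth Canton standard time.
Daylight saving runs 6 March – 4 October; the standard-time date in Peloth Canton, September 25, 2032, is inside that window, so Peloth Canton is at UTC+11:30.
04:45 UTC + 11h30m = 16:15 Peloth Canton.

16:15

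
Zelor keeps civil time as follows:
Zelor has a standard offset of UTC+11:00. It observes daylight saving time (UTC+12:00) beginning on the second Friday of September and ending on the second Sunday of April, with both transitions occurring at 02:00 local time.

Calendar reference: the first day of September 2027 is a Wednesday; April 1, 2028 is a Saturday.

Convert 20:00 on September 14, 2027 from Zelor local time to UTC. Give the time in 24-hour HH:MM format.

1 September 2027 is a Wednesday, so the first Friday is September 3 and the second is September 10.
1 April 2028 is a Saturday, so the first Sunday is April 2 and the second is April 9.
September 14, 2027 falls between 10 September 2027 and 9 April 2028, so daylight saving is in effect and Zelor is at UTC+12:00.
20:00 local − 12h = 08:00 UTC.

08:00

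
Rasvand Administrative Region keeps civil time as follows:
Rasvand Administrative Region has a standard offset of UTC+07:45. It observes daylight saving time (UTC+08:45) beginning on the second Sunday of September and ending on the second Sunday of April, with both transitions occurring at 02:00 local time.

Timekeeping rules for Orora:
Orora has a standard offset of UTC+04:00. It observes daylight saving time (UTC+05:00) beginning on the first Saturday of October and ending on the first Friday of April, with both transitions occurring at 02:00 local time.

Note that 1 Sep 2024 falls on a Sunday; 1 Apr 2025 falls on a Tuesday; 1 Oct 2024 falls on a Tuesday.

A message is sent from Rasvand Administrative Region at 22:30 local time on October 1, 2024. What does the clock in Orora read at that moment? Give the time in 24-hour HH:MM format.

1 September 2024 is a Sunday, so the first Sunday is September 1 and the second is September 8.
1 April 2025 is a Tuesday, so the first Sunday is April 6 and the second is April 13.
October 1, 2024 lies within the daylight-saving period (8 September 2024 – 13 April 2025), so Rasvand Administrative Region is on daylight time, UTC+08:45.
22:30 Rasvand Administrative Region − 8h45m = 13:45 UTC.
1 October 2024 is a Tuesday, so the first Saturday is October 5.
1 April 2025 is a Tuesday, so the first Friday is April 4.
At the standard offset (UTC+04:00), 13:45 UTC + 4h = 17:45 Orora standard time.
The standard-time date in Orora, October 1, 2024, does not fall between 5 October 2024 and 4 April 2025, so daylight saving is not in effect and Orora is at UTC+04:00.
13:45 UTC + 4h = 17:45 Orora.

17:45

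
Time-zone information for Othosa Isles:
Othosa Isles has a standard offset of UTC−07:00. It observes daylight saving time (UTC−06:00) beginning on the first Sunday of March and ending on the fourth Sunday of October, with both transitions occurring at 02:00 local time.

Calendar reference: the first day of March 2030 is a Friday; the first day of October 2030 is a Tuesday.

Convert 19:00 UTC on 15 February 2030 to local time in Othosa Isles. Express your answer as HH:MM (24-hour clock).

12:00

1 March 2030 is a Friday, so the first Sunday is March 3.
1 October 2030 is a Tuesday, so the first Sunday is October 6 and the fourth is October 27.
At the standard offset (UTC−07:00), 19:00 UTC − 7h = 12:00 Othosa Isles standard time.
The standard-time date in Othosa Isles, 15 February 2030, is outside the daylight-saving period (3 March – 27 October), so Othosa Isles is on standard time, UTC−07:00.
19:00 UTC − 7h = 12:00 local.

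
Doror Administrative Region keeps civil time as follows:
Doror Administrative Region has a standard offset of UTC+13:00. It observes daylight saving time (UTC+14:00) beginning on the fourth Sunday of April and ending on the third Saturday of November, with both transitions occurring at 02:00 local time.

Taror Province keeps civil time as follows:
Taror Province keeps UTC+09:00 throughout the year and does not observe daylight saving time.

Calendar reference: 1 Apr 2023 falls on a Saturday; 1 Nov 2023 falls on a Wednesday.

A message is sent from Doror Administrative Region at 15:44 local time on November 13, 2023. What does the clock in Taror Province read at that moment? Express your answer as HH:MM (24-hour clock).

10:44

1 April 2023 is a Saturday, so the first Sunday is April 2 and the fourth is April 23.
1 November 2023 is a Wednesday, so the first Saturday is November 4 and the third is November 18.
November 13, 2023 lies within the daylight-saving period (23 April – 18 November), so Doror Administrative Region is on daylight time, UTC+14:00.
15:44 Doror Administrative Region − 14h = 01:44 UTC.
Taror Province stays on UTC+09:00 all year.
01:44 UTC + 9h = 10:44 Taror Province.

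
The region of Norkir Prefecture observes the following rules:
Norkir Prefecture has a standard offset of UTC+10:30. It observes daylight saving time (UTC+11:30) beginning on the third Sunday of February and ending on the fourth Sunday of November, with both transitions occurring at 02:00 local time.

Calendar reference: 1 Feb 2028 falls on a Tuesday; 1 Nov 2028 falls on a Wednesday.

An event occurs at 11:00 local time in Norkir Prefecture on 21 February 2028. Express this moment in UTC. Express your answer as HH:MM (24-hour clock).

23:30

1 February 2028 is a Tuesday, so the first Sunday is February 6 and the third is February 20.
1 November 2028 is a Wednesday, so the first Sunday is November 5 and the fourth is November 26.
21 February 2028 lies within the daylight-saving period (20 February – 26 November), so Norkir Prefecture is on daylight time, UTC+11:30.
11:00 local − 11h30m = 23:30 UTC (rolling into the previous day, 20 February 2028).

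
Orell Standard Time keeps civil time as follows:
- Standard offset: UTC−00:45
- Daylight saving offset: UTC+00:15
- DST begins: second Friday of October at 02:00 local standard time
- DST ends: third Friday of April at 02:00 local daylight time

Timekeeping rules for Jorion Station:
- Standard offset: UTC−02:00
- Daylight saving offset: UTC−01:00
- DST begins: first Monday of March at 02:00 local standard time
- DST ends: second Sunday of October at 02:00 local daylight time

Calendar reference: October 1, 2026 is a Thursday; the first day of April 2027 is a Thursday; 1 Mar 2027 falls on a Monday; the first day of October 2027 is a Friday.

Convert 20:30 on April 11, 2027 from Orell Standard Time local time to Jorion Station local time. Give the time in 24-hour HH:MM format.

19:15

1 October 2026 is a Thursday, so the first Friday is October 2 and the second is October 9.
1 April 2027 is a Thursday, so the first Friday is April 2 and the third is April 16.
Daylight saving runs 9 October 2026 – 16 April 2027; April 11, 2027 is inside that window, so Orell Standard Time is at UTC+00:15.
20:30 Orell Standard Time − 0h15m = 20:15 UTC.
1 March 2027 is a Monday, so the first Monday is March 1.
1 October 2027 is a Friday, so the first Sunday is October 3 and the second is October 10.
At the standard offset (UTC−02:00), 20:15 UTC − 2h = 18:15 Jorion Station standard time.
The standard-time date in Jorion Station, April 11, 2027, falls between 1 March and 10 October, so daylight saving is in effect and Jorion Station is at UTC−01:00.
20:15 UTC − 1h = 19:15 Jorion Station.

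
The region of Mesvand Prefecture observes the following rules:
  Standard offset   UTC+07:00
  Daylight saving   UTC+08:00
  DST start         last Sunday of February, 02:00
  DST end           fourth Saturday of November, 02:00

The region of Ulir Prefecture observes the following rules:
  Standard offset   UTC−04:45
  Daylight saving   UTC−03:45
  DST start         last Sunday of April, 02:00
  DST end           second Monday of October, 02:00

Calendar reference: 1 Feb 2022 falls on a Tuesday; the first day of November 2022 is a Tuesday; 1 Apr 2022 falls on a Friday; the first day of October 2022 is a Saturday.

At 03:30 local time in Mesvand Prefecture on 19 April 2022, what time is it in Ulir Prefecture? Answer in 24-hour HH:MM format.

14:45

1 February 2022 is a Tuesday, so Sundays fall on 6, 13, 20, 27; the last is February 27.
1 November 2022 is a Tuesday, so the first Saturday is November 5 and the fourth is November 26.
Daylight saving runs 27 February – 26 November; 19 April 2022 is inside that window, so Mesvand Prefecture is at UTC+08:00.
03:30 Mesvand Prefecture − 8h = 19:30 UTC (rolling into the previous day, 18 April 2022).
1 April 2022 is a Friday, so Sundays fall on 3, 10, 17, 24; the last is April 24.
1 October 2022 is a Saturday, so the first Monday is October 3 and the second is October 10.
At the standard offset (UTC−04:45), 19:30 UTC − 4h45m = 14:45 Ulir Prefecture standard time.
The standard-time date in Ulir Prefecture, 18 April 2022, is outside the daylight-saving period (24 April – 10 October), so Ulir Prefecture is on standard time, UTC−04:45.
19:30 UTC − 4h45m = 14:45 Ulir Prefecture.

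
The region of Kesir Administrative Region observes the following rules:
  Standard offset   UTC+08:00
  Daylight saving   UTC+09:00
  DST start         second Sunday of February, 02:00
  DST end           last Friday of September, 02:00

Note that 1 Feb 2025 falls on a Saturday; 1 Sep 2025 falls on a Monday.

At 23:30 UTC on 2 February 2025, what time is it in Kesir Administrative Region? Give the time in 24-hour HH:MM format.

1 February 2025 is a Saturday, so the first Sunday is February 2 and the second is February 9.
1 September 2025 is a Monday, so Fridays fall on 5, 12, 19, 26; the last is September 26.
At the standard offset (UTC+08:00), 23:30 UTC + 8h = 07:30 Kesir Administrative Region standard time (rolling into the next day, 3 February 2025).
The standard-time date in Kesir Administrative Region, 3 February 2025, does not fall between 9 February and 26 September, so daylight saving is not in effect and Kesir Administrative Region is at UTC+08:00.
23:30 UTC + 8h = 07:30 local (rolling into the next day, 3 February 2025).

07:30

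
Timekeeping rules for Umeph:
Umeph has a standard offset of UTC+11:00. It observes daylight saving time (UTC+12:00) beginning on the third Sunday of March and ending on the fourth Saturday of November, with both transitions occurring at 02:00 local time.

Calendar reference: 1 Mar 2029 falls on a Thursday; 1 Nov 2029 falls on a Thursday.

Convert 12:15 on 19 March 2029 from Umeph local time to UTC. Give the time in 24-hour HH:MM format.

00:15

1 March 2029 is a Thursday, so the first Sunday is March 4 and the third is March 18.
1 November 2029 is a Thursday, so the first Saturday is November 3 and the fourth is November 24.
19 March 2029 lies within the daylight-saving period (18 March – 24 November), so Umeph is on daylight time, UTC+12:00.
12:15 local − 12h = 00:15 UTC.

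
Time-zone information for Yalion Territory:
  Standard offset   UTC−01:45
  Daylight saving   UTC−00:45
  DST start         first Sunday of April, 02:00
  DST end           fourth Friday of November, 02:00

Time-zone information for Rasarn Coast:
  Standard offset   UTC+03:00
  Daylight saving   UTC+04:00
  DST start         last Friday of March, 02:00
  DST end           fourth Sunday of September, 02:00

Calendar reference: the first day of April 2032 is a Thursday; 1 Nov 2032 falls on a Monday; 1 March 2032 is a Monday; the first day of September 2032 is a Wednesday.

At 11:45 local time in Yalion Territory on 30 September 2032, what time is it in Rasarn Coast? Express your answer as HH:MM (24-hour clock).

1 April 2032 is a Thursday, so the first Sunday is April 4.
1 November 2032 is a Monday, so the first Friday is November 5 and the fourth is November 26.
Daylight saving runs 4 April – 26 November; 30 September 2032 is inside that window, so Yalion Territory is at UTC−00:45.
11:45 Yalion Territory + 0h45m = 12:30 UTC.
1 March 2032 is a Monday, so Fridays fall on 5, 12, 19, 26; the last is March 26.
1 September 2032 is a Wednesday, so the first Sunday is September 5 and the fourth is September 26.
At the standard offset (UTC+03:00), 12:30 UTC + 3h = 15:30 Rasarn Coast standard time.
Daylight saving runs 26 March – 26 September; the standard-time date in Rasarn Coast, 30 September 2032, is outside that window, so Rasarn Coast is on standard time at UTC+03:00.
12:30 UTC + 3h = 15:30 Rasarn Coast.

15:30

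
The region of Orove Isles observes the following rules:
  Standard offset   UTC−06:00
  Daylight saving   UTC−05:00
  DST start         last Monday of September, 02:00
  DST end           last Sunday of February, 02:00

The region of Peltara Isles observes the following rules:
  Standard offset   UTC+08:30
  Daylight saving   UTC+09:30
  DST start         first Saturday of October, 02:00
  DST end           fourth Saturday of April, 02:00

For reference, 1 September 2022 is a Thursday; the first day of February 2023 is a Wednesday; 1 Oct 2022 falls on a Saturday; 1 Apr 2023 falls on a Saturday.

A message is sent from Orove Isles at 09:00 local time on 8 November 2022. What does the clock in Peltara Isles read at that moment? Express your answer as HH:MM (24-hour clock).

1 September 2022 is a Thursday, so Mondays fall on 5, 12, 19, 26; the last is September 26.
1 February 2023 is a Wednesday, so Sundays fall on 5, 12, 19, 26; the last is February 26.
8 November 2022 lies within the daylight-saving period (26 September 2022 – 26 February 2023), so Orove Isles is on daylight time, UTC−05:00.
09:00 Orove Isles + 5h = 14:00 UTC.
1 October 2022 is a Saturday, so the first Saturday is October 1.
1 April 2023 is a Saturday, so the first Saturday is April 1 and the fourth is April 22.
At the standard offset (UTC+08:30), 14:00 UTC + 8h30m = 22:30 Peltara Isles standard time.
The standard-time date in Peltara Isles, 8 November 2022, lies within the daylight-saving period (1 October 2022 – 22 April 2023), so Peltara Isles is on daylight time, UTC+09:30.
14:00 UTC + 9h30m = 23:30 Peltara Isles.

23:30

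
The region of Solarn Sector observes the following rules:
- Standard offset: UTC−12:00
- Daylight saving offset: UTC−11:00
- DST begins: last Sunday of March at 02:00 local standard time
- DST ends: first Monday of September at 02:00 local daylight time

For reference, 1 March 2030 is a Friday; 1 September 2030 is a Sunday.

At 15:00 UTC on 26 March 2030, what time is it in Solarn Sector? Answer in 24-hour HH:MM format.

03:00

1 March 2030 is a Friday, so Sundays fall on 3, 10, 17, 24, 31; the last is March 31.
1 September 2030 is a Sunday, so the first Monday is September 2.
At the standard offset (UTC−12:00), 15:00 UTC − 12h = 03:00 Solarn Sector standard time.
The standard-time date in Solarn Sector, 26 March 2030, is outside the daylight-saving period (31 March – 2 September), so Solarn Sector is on standard time, UTC−12:00.
15:00 UTC − 12h = 03:00 local.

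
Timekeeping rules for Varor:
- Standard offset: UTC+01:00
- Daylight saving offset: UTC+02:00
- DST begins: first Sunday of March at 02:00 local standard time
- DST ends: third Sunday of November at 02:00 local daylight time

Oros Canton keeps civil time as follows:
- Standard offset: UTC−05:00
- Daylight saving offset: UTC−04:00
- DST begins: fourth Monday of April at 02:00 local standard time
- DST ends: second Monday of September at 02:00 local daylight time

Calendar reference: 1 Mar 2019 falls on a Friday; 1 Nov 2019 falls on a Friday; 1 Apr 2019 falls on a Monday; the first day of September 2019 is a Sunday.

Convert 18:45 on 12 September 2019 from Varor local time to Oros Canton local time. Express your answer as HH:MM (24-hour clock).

1 March 2019 is a Friday, so the first Sunday is March 3.
1 November 2019 is a Friday, so the first Sunday is November 3 and the third is November 17.
12 September 2019 lies within the daylight-saving period (3 March – 17 November), so Varor is on daylight time, UTC+02:00.
18:45 Varor − 2h = 16:45 UTC.
1 April 2019 is a Monday, so the first Monday is April 1 and the fourth is April 22.
1 September 2019 is a Sunday, so the first Monday is September 2 and the second is September 9.
At the standard offset (UTC−05:00), 16:45 UTC − 5h = 11:45 Oros Canton standard time.
The standard-time date in Oros Canton, 12 September 2019, does not fall between 22 April and 9 September, so daylight saving is not in effect and Oros Canton is at UTC−05:00.
16:45 UTC − 5h = 11:45 Oros Canton.

11:45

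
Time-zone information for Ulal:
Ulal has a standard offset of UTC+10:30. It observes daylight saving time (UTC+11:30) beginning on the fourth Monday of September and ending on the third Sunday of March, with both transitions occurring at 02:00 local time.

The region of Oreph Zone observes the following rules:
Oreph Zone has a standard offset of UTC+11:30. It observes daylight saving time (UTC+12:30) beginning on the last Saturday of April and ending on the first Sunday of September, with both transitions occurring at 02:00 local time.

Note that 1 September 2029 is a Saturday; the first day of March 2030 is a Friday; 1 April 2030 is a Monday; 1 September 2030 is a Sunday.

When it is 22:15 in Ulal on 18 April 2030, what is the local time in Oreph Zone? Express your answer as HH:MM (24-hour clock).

1 September 2029 is a Saturday, so the first Monday is September 3 and the fourth is September 24.
1 March 2030 is a Friday, so the first Sunday is March 3 and the third is March 17.
18 April 2030 does not fall between 24 September 2029 and 17 March 2030, so daylight saving is not in effect and Ulal is at UTC+10:30.
22:15 Ulal − 10h30m = 11:45 UTC.
1 April 2030 is a Monday, so Saturdays fall on 6, 13, 20, 27; the last is April 27.
1 September 2030 is a Sunday, so the first Sunday is September 1.
At the standard offset (UTC+11:30), 11:45 UTC + 11h30m = 23:15 Oreph Zone standard time.
The standard-time date in Oreph Zone, 18 April 2030, does not fall between 27 April and 1 September, so daylight saving is not in effect and Oreph Zone is at UTC+11:30.
11:45 UTC + 11h30m = 23:15 Oreph Zone.

23:15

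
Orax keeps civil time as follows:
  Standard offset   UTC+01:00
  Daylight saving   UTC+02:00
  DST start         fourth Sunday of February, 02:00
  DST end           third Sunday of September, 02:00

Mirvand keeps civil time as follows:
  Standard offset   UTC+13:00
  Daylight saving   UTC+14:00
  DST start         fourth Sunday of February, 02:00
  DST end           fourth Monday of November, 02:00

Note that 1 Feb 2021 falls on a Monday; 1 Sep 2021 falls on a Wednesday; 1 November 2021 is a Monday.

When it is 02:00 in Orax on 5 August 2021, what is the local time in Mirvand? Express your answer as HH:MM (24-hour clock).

14:00

1 February 2021 is a Monday, so the first Sunday is February 7 and the fourth is February 28.
1 September 2021 is a Wednesday, so the first Sunday is September 5 and the third is September 19.
5 August 2021 lies within the daylight-saving period (28 February – 19 September), so Orax is on daylight time, UTC+02:00.
02:00 Orax − 2h = 00:00 UTC.
1 February 2021 is a Monday, so the first Sunday is February 7 and the fourth is February 28.
1 November 2021 is a Monday, so the first Monday is November 1 and the fourth is November 22.
At the standard offset (UTC+13:00), 00:00 UTC + 13h = 13:00 Mirvand standard time.
The standard-time date in Mirvand, 5 August 2021, falls between 28 February and 22 November, so daylight saving is in effect and Mirvand is at UTC+14:00.
00:00 UTC + 14h = 14:00 Mirvand.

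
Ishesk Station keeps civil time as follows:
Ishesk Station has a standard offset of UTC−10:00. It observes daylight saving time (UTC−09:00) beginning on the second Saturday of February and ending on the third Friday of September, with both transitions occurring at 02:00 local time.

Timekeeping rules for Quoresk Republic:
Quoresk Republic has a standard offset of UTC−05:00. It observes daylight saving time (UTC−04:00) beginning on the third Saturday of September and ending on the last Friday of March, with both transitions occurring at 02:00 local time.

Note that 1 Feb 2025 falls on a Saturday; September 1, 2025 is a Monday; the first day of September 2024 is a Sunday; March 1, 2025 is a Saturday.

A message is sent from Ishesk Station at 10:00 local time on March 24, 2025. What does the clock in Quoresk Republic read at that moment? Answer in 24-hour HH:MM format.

15:00

1 February 2025 is a Saturday, so the first Saturday is February 1 and the second is February 8.
1 September 2025 is a Monday, so the first Friday is September 5 and the third is September 19.
March 24, 2025 falls between 8 February and 19 September, so daylight saving is in effect and Ishesk Station is at UTC−09:00.
10:00 Ishesk Station + 9h = 19:00 UTC.
1 September 2024 is a Sunday, so the first Saturday is September 7 and the third is September 21.
1 March 2025 is a Saturday, so Fridays fall on 7, 14, 21, 28; the last is March 28.
At the standard offset (UTC−05:00), 19:00 UTC − 5h = 14:00 Quoresk Republic standard time.
The standard-time date in Quoresk Republic, March 24, 2025, falls between 21 September 2024 and 28 March 2025, so daylight saving is in effect and Quoresk Republic is at UTC−04:00.
19:00 UTC − 4h = 15:00 Quoresk Republic.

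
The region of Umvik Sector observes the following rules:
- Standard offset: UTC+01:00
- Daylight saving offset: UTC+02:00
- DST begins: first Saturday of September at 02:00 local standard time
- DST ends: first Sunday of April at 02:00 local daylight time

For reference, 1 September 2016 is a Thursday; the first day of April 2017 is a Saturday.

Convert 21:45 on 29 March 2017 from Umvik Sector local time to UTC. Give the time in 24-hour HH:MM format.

19:45

1 September 2016 is a Thursday, so the first Saturday is September 3.
1 April 2017 is a Saturday, so the first Sunday is April 2.
29 March 2017 lies within the daylight-saving period (3 September 2016 – 2 April 2017), so Umvik Sector is on daylight time, UTC+02:00.
21:45 local − 2h = 19:45 UTC.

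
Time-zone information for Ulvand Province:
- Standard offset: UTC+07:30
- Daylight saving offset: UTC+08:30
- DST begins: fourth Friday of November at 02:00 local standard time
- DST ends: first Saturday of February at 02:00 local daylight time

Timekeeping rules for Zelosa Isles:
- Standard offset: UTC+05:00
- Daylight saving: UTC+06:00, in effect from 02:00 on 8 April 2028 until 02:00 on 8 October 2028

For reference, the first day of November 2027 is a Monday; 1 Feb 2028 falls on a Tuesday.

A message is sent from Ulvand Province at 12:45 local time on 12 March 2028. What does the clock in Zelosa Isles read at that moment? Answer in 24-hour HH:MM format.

1 November 2027 is a Monday, so the first Friday is November 5 and the fourth is November 26.
1 February 2028 is a Tuesday, so the first Saturday is February 5.
Daylight saving runs 26 November 2027 – 5 February 2028; 12 March 2028 is outside that window, so Ulvand Province is on standard time at UTC+07:30.
12:45 Ulvand Province − 7h30m = 05:15 UTC.
At the standard offset (UTC+05:00), 05:15 UTC + 5h = 10:15 Zelosa Isles standard time.
The standard-time date in Zelosa Isles, 12 March 2028, does not fall between 8 April and 8 October, so daylight saving is not in effect and Zelosa Isles is at UTC+05:00.
05:15 UTC + 5h = 10:15 Zelosa Isles.

10:15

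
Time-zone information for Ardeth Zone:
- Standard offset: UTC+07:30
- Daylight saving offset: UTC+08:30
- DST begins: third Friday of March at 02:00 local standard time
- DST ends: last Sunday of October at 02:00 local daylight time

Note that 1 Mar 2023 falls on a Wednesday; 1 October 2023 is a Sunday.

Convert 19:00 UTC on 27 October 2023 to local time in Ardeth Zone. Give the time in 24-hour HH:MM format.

1 March 2023 is a Wednesday, so the first Friday is March 3 and the third is March 17.
1 October 2023 is a Sunday, so Sundays fall on 1, 8, 15, 22, 29; the last is October 29.
At the standard offset (UTC+07:30), 19:00 UTC + 7h30m = 02:30 Ardeth Zone standard time (rolling into the next day, 28 October 2023).
Daylight saving runs 17 March – 29 October; the standard-time date in Ardeth Zone, 28 October 2023, is inside that window, so Ardeth Zone is at UTC+08:30.
19:00 UTC + 8h30m = 03:30 local (rolling into the next day, 28 October 2023).

03:30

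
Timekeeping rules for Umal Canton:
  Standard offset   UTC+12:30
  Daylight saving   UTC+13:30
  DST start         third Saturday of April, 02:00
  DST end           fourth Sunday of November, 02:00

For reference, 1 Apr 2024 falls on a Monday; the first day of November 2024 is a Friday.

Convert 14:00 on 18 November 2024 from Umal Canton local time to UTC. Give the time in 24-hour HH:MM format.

00:30

1 April 2024 is a Monday, so the first Saturday is April 6 and the third is April 20.
1 November 2024 is a Friday, so the first Sunday is November 3 and the fourth is November 24.
Daylight saving runs 20 April – 24 November; 18 November 2024 is inside that window, so Umal Canton is at UTC+13:30.
14:00 local − 13h30m = 00:30 UTC.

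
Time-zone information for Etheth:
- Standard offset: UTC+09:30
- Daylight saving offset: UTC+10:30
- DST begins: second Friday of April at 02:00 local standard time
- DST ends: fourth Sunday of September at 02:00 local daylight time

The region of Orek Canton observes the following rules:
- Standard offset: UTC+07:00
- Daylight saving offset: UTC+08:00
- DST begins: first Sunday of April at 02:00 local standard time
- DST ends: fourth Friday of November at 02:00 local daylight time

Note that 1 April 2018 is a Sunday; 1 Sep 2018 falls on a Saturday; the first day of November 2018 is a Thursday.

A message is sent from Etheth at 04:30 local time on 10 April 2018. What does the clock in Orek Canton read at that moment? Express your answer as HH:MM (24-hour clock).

1 April 2018 is a Sunday, so the first Friday is April 6 and the second is April 13.
1 September 2018 is a Saturday, so the first Sunday is September 2 and the fourth is September 23.
10 April 2018 is outside the daylight-saving period (13 April – 23 September), so Etheth is on standard time, UTC+09:30.
04:30 Etheth − 9h30m = 19:00 UTC (rolling into the previous day, 9 April 2018).
1 April 2018 is a Sunday, so the first Sunday is April 1.
1 November 2018 is a Thursday, so the first Friday is November 2 and the fourth is November 23.
At the standard offset (UTC+07:00), 19:00 UTC + 7h = 02:00 Orek Canton standard time (rolling into the next day, 10 April 2018).
The standard-time date in Orek Canton, 10 April 2018, falls between 1 April and 23 November, so daylight saving is in effect and Orek Canton is at UTC+08:00.
19:00 UTC + 8h = 03:00 Orek Canton (rolling into the next day, 10 April 2018).

03:00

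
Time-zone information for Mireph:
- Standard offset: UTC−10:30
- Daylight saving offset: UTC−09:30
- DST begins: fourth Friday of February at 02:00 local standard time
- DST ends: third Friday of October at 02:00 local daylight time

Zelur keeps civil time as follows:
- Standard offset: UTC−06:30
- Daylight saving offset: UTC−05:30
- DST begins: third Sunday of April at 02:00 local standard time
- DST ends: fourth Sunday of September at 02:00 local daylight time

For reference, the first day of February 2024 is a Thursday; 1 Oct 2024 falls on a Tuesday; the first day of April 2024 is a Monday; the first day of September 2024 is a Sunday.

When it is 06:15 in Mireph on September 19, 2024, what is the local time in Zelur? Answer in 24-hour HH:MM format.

1 February 2024 is a Thursday, so the first Friday is February 2 and the fourth is February 23.
1 October 2024 is a Tuesday, so the first Friday is October 4 and the third is October 18.
September 19, 2024 falls between 23 February and 18 October, so daylight saving is in effect and Mireph is at UTC−09:30.
06:15 Mireph + 9h30m = 15:45 UTC.
1 April 2024 is a Monday, so the first Sunday is April 7 and the third is April 21.
1 September 2024 is a Sunday, so the first Sunday is September 1 and the fourth is September 22.
At the standard offset (UTC−06:30), 15:45 UTC − 6h30m = 09:15 Zelur standard time.
The standard-time date in Zelur, September 19, 2024, falls between 21 April and 22 September, so daylight saving is in effect and Zelur is at UTC−05:30.
15:45 UTC − 5h30m = 10:15 Zelur.

10:15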